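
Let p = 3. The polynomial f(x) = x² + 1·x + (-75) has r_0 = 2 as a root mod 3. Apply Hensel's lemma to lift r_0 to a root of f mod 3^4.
r_3 = 68 (mod 81)

Hensel: r_{i+1} = r_i − f(r_i)·(f′(r_i))^{-1} mod 3^{i+2}, f′(x) = 2x + 1. Iterate:
  r_0 = 2 (mod 3)
  r_1 = 5 (mod 9)
  r_2 = 14 (mod 27)
  r_3 = 68 (mod 81)
Final: r = 68 satisfies f(r) ≡ 0 mod 3^4.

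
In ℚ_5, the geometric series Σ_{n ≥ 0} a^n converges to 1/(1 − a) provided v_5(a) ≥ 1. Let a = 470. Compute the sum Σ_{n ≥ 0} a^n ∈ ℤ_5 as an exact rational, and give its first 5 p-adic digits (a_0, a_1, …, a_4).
Σ a^n = 1/(1 − a) = -1/469;  first 5 digits = (1, 4, 4, 4, 1)

v_5(a) = 1 ≥ 1, so the series converges in ℤ_5 to 1/(1 − a) = 1/(1 − 470) = -1/469. Expand this rational in ℤ_5: compute digits iteratively via d_i = x_i mod 5, x_{i+1} = (x_i − d_i)/5. The first 5 digits are (1, 4, 4, 4, 1).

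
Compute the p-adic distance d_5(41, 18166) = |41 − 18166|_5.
d_5(41, 18166) = 1/625

Step 1 — x − y = 41 − 18166 = -18125. Step 2 — v_5(-18125) = 4 (factor: -18125 = −(5^4 · 29); the sign does not affect v_p). Step 3 — |x − y|_5 = 5^{-4} = 1/625.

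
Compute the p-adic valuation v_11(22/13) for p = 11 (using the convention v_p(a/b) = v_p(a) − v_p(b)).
v_11(22/13) = 1

Factor powers of 11 from the numerator and denominator of the reduced fraction: 22 = 11^1 · 2 and 13 = 11^0 · 13. Apply v_p(a/b) = v_p(a) − v_p(b): v_11(22/13) = 1 − 0 = 1.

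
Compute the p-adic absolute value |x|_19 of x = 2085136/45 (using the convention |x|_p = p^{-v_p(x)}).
|2085136/45|_19 = 1/130321

Step 1 — compute v_19(x) by factoring powers of 19 out of the numerator and denominator: v_19(2085136/45) = 4. Step 2 — apply |x|_p = p^{-v_p(x)} = 19^{-4} = 1/130321.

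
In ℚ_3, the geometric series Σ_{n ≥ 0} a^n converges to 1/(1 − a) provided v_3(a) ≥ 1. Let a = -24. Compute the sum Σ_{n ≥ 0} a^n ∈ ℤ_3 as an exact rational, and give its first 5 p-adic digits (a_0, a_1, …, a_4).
Σ a^n = 1/(1 − a) = 1/25;  first 5 digits = (1, 1, 1, 0, 2)

v_3(a) = 1 ≥ 1, so the series converges in ℤ_3 to 1/(1 − a) = 1/(1 − (-24)) = 1/25. Expand this rational in ℤ_3: compute digits iteratively via d_i = x_i mod 3, x_{i+1} = (x_i − d_i)/3. The first 5 digits are (1, 1, 1, 0, 2).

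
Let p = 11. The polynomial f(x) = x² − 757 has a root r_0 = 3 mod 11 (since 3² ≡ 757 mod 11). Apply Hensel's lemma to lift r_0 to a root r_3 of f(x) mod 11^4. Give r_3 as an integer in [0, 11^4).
r_3 = 13115 (mod 14641)

Hensel's recurrence: r_{i+1} = r_i − f(r_i)·(f′(r_i))^{-1} mod 11^{i+2}, with f′(x) = 2x. Iterate:
  r_0 = 3 (mod 11)
  r_1 = 47 (mod 121)
  r_2 = 1136 (mod 1331)
  r_3 = 13115 (mod 14641)
Final: r_3 = 13115, and one checks f(r_3) ≡ 0 mod 11^4.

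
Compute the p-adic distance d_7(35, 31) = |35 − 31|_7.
d_7(35, 31) = 1

Step 1 — x − y = 35 − 31 = 4. Step 2 — v_7(4) = 0 (factor: 4 = (7^0 · 4); the sign does not affect v_p). Step 3 — |x − y|_7 = 7^{0} = 1.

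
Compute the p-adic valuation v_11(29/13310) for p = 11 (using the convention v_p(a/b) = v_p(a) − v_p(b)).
v_11(29/13310) = -3

Factor powers of 11 from the numerator and denominator of the reduced fraction: 29 = 11^0 · 29 and 13310 = 11^3 · 10. Apply v_p(a/b) = v_p(a) − v_p(b): v_11(29/13310) = 0 − 3 = -3.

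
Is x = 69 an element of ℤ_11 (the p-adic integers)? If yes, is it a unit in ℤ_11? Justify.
x ∈ ℤ_11^× (unit); v_11(x) = 0

ℤ_11 = {x ∈ ℚ_11 : v_11(x) ≥ 0} and ℤ_11^× = {x ∈ ℤ_11 : v_11(x) = 0}. Here v_11(69) = v_11(num) − v_11(den) = 0; compare against these criteria.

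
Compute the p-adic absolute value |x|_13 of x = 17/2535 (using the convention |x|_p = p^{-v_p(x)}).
|17/2535|_13 = 169

Step 1 — compute v_13(x) by factoring powers of 13 out of the numerator and denominator: v_13(17/2535) = -2. Step 2 — apply |x|_p = p^{-v_p(x)} = 13^{2} = 169.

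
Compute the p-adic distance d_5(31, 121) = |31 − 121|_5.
d_5(31, 121) = 1/5

Step 1 — x − y = 31 − 121 = -90. Step 2 — v_5(-90) = 1 (factor: -90 = −(5^1 · 18); the sign does not affect v_p). Step 3 — |x − y|_5 = 5^{-1} = 1/5.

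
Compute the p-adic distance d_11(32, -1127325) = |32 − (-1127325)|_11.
d_11(32, -1127325) = 1/161051

Step 1 — x − y = 32 − (-1127325) = 1127357. Step 2 — v_11(1127357) = 5 (factor: 1127357 = (11^5 · 7); the sign does not affect v_p). Step 3 — |x − y|_11 = 11^{-5} = 1/161051.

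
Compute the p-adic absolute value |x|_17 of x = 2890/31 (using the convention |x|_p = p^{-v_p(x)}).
|2890/31|_17 = 1/289

Step 1 — compute v_17(x) by factoring powers of 17 out of the numerator and denominator: v_17(2890/31) = 2. Step 2 — apply |x|_p = p^{-v_p(x)} = 17^{-2} = 1/289.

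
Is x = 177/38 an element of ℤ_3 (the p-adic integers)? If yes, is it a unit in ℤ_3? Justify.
x ∈ ℤ_3 but not a unit; v_3(x) = 1 > 0

ℤ_3 = {x ∈ ℚ_3 : v_3(x) ≥ 0} and ℤ_3^× = {x ∈ ℤ_3 : v_3(x) = 0}. Here v_3(177/38) = v_3(num) − v_3(den) = 1; compare against these criteria.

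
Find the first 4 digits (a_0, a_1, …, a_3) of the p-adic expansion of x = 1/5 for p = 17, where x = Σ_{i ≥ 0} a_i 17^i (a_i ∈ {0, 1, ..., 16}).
(a_0, …, a_3) = (7, 3, 10, 13)

v_17(1/5) = 0 (numerator and denominator both coprime to 17), so x ∈ ℤ_17^×. Compute digits iteratively via a_i = x_i mod 17, x_{i+1} = (x_i − a_i)/17, with x_0 = x:
  x_0 = 1/5;  a_0 = 7;  x_1 = (x_0 − 7)/17 = -2/5
  x_1 = -2/5;  a_1 = 3;  x_2 = (x_1 − 3)/17 = -1/5
  x_2 = -1/5;  a_2 = 10;  x_3 = (x_2 − 10)/17 = -3/5
  x_3 = -3/5;  a_3 = 13;  x_4 = (x_3 − 13)/17 = -4/5
Digits: (7, 3, 10, 13).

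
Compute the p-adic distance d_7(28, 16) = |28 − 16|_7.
d_7(28, 16) = 1

Step 1 — x − y = 28 − 16 = 12. Step 2 — v_7(12) = 0 (factor: 12 = (7^0 · 12); the sign does not affect v_p). Step 3 — |x − y|_7 = 7^{0} = 1.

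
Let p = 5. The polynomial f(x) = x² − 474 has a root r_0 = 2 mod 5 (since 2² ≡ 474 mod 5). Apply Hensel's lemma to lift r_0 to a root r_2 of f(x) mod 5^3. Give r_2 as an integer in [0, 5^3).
r_2 = 82 (mod 125)

Hensel's recurrence: r_{i+1} = r_i − f(r_i)·(f′(r_i))^{-1} mod 5^{i+2}, with f′(x) = 2x. Iterate:
  r_0 = 2 (mod 5)
  r_1 = 7 (mod 25)
  r_2 = 82 (mod 125)
Final: r_2 = 82, and one checks f(r_2) ≡ 0 mod 5^3.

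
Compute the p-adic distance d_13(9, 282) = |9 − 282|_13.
d_13(9, 282) = 1/13

Step 1 — x − y = 9 − 282 = -273. Step 2 — v_13(-273) = 1 (factor: -273 = −(13^1 · 21); the sign does not affect v_p). Step 3 — |x − y|_13 = 13^{-1} = 1/13.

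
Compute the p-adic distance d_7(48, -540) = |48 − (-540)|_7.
d_7(48, -540) = 1/49

Step 1 — x − y = 48 − (-540) = 588. Step 2 — v_7(588) = 2 (factor: 588 = (7^2 · 12); the sign does not affect v_p). Step 3 — |x − y|_7 = 7^{-2} = 1/49.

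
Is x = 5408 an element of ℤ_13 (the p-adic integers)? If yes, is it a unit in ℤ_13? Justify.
x ∈ ℤ_13 but not a unit; v_13(x) = 2 > 0

ℤ_13 = {x ∈ ℚ_13 : v_13(x) ≥ 0} and ℤ_13^× = {x ∈ ℤ_13 : v_13(x) = 0}. Here v_13(5408) = v_13(num) − v_13(den) = 2; compare against these criteria.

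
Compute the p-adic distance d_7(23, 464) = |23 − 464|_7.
d_7(23, 464) = 1/49

Step 1 — x − y = 23 − 464 = -441. Step 2 — v_7(-441) = 2 (factor: -441 = −(7^2 · 9); the sign does not affect v_p). Step 3 — |x − y|_7 = 7^{-2} = 1/49.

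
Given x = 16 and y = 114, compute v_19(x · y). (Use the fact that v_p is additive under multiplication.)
v_19(1824) = 1

v_p(x) = 0 (factor: 16 = 19^0 · 16); v_p(y) = 1 (factor: 114 = 19^1 · 6). Additivity: v_p(xy) = v_p(x) + v_p(y) = 0 + 1 = 1. (Direct check: xy = 1824 = 19^1 · (96).)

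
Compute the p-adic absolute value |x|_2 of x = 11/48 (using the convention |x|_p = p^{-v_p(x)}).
|11/48|_2 = 16

Step 1 — compute v_2(x) by factoring powers of 2 out of the numerator and denominator: v_2(11/48) = -4. Step 2 — apply |x|_p = p^{-v_p(x)} = 2^{4} = 16.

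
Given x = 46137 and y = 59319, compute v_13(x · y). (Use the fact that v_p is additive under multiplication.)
v_13(2736800703) = 6

v_p(x) = 3 (factor: 46137 = 13^3 · 21); v_p(y) = 3 (factor: 59319 = 13^3 · 27). Additivity: v_p(xy) = v_p(x) + v_p(y) = 3 + 3 = 6. (Direct check: xy = 2736800703 = 13^6 · (567).)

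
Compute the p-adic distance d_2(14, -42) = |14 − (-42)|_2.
d_2(14, -42) = 1/8

Step 1 — x − y = 14 − (-42) = 56. Step 2 — v_2(56) = 3 (factor: 56 = (2^3 · 7); the sign does not affect v_p). Step 3 — |x − y|_2 = 2^{-3} = 1/8.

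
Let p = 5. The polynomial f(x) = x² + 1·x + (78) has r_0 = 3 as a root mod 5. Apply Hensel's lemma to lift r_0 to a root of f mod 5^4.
r_3 = 183 (mod 625)

Hensel: r_{i+1} = r_i − f(r_i)·(f′(r_i))^{-1} mod 5^{i+2}, f′(x) = 2x + 1. Iterate:
  r_0 = 3 (mod 5)
  r_1 = 8 (mod 25)
  r_2 = 58 (mod 125)
  r_3 = 183 (mod 625)
Final: r = 183 satisfies f(r) ≡ 0 mod 5^4.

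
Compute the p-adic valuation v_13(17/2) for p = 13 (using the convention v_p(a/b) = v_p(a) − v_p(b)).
v_13(17/2) = 0

Factor powers of 13 from the numerator and denominator of the reduced fraction: 17 = 13^0 · 17 and 2 = 13^0 · 2. Apply v_p(a/b) = v_p(a) − v_p(b): v_13(17/2) = 0 − 0 = 0.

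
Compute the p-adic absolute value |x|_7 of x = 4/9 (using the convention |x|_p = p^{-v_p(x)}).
|4/9|_7 = 1

Step 1 — compute v_7(x) by factoring powers of 7 out of the numerator and denominator: v_7(4/9) = 0. Step 2 — apply |x|_p = p^{-v_p(x)} = 7^{0} = 1.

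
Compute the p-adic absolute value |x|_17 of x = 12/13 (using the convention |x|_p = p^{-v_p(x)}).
|12/13|_17 = 1

Step 1 — compute v_17(x) by factoring powers of 17 out of the numerator and denominator: v_17(12/13) = 0. Step 2 — apply |x|_p = p^{-v_p(x)} = 17^{0} = 1.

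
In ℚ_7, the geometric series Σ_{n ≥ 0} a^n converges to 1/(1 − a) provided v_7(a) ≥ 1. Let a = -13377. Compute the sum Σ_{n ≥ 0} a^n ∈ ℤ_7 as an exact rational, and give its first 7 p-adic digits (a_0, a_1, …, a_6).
Σ a^n = 1/(1 − a) = 1/13378;  first 7 digits = (1, 0, 0, 3, 1, 6, 1)

v_7(a) = 3 ≥ 1, so the series converges in ℤ_7 to 1/(1 − a) = 1/(1 − (-13377)) = 1/13378. Expand this rational in ℤ_7: compute digits iteratively via d_i = x_i mod 7, x_{i+1} = (x_i − d_i)/7. The first 7 digits are (1, 0, 0, 3, 1, 6, 1).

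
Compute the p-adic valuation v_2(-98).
v_2(-98) = 1

v_2(n) is the largest exponent k such that 2^k divides n. Factor out: -98 = -2^1 · 49. (Sign doesn't affect v_p.) So v_2(-98) = 1.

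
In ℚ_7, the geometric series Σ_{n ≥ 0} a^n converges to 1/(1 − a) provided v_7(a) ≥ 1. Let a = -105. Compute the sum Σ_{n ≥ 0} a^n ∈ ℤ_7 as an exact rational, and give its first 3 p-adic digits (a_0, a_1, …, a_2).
Σ a^n = 1/(1 − a) = 1/106;  first 3 digits = (1, 6, 5)

v_7(a) = 1 ≥ 1, so the series converges in ℤ_7 to 1/(1 − a) = 1/(1 − (-105)) = 1/106. Expand this rational in ℤ_7: compute digits iteratively via d_i = x_i mod 7, x_{i+1} = (x_i − d_i)/7. The first 3 digits are (1, 6, 5).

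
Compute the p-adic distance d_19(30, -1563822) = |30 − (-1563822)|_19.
d_19(30, -1563822) = 1/130321

Step 1 — x − y = 30 − (-1563822) = 1563852. Step 2 — v_19(1563852) = 4 (factor: 1563852 = (19^4 · 12); the sign does not affect v_p). Step 3 — |x − y|_19 = 19^{-4} = 1/130321.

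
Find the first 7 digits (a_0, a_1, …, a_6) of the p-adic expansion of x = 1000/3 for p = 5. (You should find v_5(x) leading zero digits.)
(a_0, …, a_6) = (0, 0, 0, 1, 2, 3, 1)

v_5(1000/3) = 3, so a_0 = ... = a_2 = 0. Factor out: x = 5^3 · u with u = 8/3 a unit in ℤ_5. Expand u iteratively via a_{v+i} = u_i mod 5, u_{i+1} = (u_i − a_{v+i})/5:
  u_0 = 8/3;  a_3 = 1;  u_1 = (u_0 − 1)/5 = 1/3
  u_1 = 1/3;  a_4 = 2;  u_2 = (u_1 − 2)/5 = -1/3
  u_2 = -1/3;  a_5 = 3;  u_3 = (u_2 − 3)/5 = -2/3
  u_3 = -2/3;  a_6 = 1;  u_4 = (u_3 − 1)/5 = -1/3
Digits: (0, 0, 0, 1, 2, 3, 1).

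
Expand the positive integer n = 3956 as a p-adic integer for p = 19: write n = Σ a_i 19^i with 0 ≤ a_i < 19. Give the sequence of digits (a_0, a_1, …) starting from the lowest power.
(a_0, a_1, …) = (4, 18, 10)

Repeated division by 19 gives the digits low-to-high: 3956 = 4 + 18·19^1 + 10·19^2. Digit sequence: (4, 18, 10).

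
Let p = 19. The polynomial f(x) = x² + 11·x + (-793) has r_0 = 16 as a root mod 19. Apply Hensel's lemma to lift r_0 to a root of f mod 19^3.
r_2 = 1460 (mod 6859)

Hensel: r_{i+1} = r_i − f(r_i)·(f′(r_i))^{-1} mod 19^{i+2}, f′(x) = 2x + 11. Iterate:
  r_0 = 16 (mod 19)
  r_1 = 16 (mod 361)
  r_2 = 1460 (mod 6859)
Final: r = 1460 satisfies f(r) ≡ 0 mod 19^3.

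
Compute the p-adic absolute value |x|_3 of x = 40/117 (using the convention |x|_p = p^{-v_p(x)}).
|40/117|_3 = 9

Step 1 — compute v_3(x) by factoring powers of 3 out of the numerator and denominator: v_3(40/117) = -2. Step 2 — apply |x|_p = p^{-v_p(x)} = 3^{2} = 9.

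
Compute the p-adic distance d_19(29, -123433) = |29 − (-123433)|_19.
d_19(29, -123433) = 1/6859

Step 1 — x − y = 29 − (-123433) = 123462. Step 2 — v_19(123462) = 3 (factor: 123462 = (19^3 · 18); the sign does not affect v_p). Step 3 — |x − y|_19 = 19^{-3} = 1/6859.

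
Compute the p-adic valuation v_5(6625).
v_5(6625) = 3

v_5(n) is the largest exponent k such that 5^k divides n. Factor out: 6625 = 5^3 · 53. (Sign doesn't affect v_p.) So v_5(6625) = 3.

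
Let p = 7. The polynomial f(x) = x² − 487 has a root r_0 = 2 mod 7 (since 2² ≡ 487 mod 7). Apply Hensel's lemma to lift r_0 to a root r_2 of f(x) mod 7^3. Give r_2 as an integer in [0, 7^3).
r_2 = 331 (mod 343)

Hensel's recurrence: r_{i+1} = r_i − f(r_i)·(f′(r_i))^{-1} mod 7^{i+2}, with f′(x) = 2x. Iterate:
  r_0 = 2 (mod 7)
  r_1 = 37 (mod 49)
  r_2 = 331 (mod 343)
Final: r_2 = 331, and one checks f(r_2) ≡ 0 mod 7^3.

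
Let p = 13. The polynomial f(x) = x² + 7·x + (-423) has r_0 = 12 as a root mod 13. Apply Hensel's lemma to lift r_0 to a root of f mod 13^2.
r_1 = 51 (mod 169)

Hensel: r_{i+1} = r_i − f(r_i)·(f′(r_i))^{-1} mod 13^{i+2}, f′(x) = 2x + 7. Iterate:
  r_0 = 12 (mod 13)
  r_1 = 51 (mod 169)
Final: r = 51 satisfies f(r) ≡ 0 mod 13^2.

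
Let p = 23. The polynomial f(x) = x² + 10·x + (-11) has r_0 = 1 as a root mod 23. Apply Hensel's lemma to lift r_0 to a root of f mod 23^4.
r_3 = 1 (mod 279841)

Hensel: r_{i+1} = r_i − f(r_i)·(f′(r_i))^{-1} mod 23^{i+2}, f′(x) = 2x + 10. Iterate:
  r_0 = 1 (mod 23)
  r_1 = 1 (mod 529)
  r_2 = 1 (mod 12167)
  r_3 = 1 (mod 279841)
Final: r = 1 satisfies f(r) ≡ 0 mod 23^4.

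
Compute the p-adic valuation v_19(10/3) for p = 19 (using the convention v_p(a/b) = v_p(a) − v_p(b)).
v_19(10/3) = 0

Factor powers of 19 from the numerator and denominator of the reduced fraction: 10 = 19^0 · 10 and 3 = 19^0 · 3. Apply v_p(a/b) = v_p(a) − v_p(b): v_19(10/3) = 0 − 0 = 0.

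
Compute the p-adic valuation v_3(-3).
v_3(-3) = 1

v_3(n) is the largest exponent k such that 3^k divides n. Factor out: -3 = -3^1 · 1. (Sign doesn't affect v_p.) So v_3(-3) = 1.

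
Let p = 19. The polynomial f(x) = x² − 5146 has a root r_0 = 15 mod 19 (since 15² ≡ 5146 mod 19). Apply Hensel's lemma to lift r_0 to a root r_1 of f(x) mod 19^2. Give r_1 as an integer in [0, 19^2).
r_1 = 167 (mod 361)

Hensel's recurrence: r_{i+1} = r_i − f(r_i)·(f′(r_i))^{-1} mod 19^{i+2}, with f′(x) = 2x. Iterate:
  r_0 = 15 (mod 19)
  r_1 = 167 (mod 361)
Final: r_1 = 167, and one checks f(r_1) ≡ 0 mod 19^2.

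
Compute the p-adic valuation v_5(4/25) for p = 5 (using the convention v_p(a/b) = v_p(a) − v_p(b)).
v_5(4/25) = -2

Factor powers of 5 from the numerator and denominator of the reduced fraction: 4 = 5^0 · 4 and 25 = 5^2 · 1. Apply v_p(a/b) = v_p(a) − v_p(b): v_5(4/25) = 0 − 2 = -2.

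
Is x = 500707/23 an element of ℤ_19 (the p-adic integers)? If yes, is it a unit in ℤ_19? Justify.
x ∈ ℤ_19 but not a unit; v_19(x) = 3 > 0

ℤ_19 = {x ∈ ℚ_19 : v_19(x) ≥ 0} and ℤ_19^× = {x ∈ ℤ_19 : v_19(x) = 0}. Here v_19(500707/23) = v_19(num) − v_19(den) = 3; compare against these criteria.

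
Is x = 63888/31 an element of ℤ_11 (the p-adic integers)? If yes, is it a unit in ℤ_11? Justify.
x ∈ ℤ_11 but not a unit; v_11(x) = 3 > 0

ℤ_11 = {x ∈ ℚ_11 : v_11(x) ≥ 0} and ℤ_11^× = {x ∈ ℤ_11 : v_11(x) = 0}. Here v_11(63888/31) = v_11(num) − v_11(den) = 3; compare against these criteria.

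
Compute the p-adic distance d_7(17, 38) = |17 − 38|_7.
d_7(17, 38) = 1/7

Step 1 — x − y = 17 − 38 = -21. Step 2 — v_7(-21) = 1 (factor: -21 = −(7^1 · 3); the sign does not affect v_p). Step 3 — |x − y|_7 = 7^{-1} = 1/7.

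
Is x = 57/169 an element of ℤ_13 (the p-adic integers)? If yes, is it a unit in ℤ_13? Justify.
x ∉ ℤ_13 (v_13(x) = -2 < 0)

ℤ_13 = {x ∈ ℚ_13 : v_13(x) ≥ 0} and ℤ_13^× = {x ∈ ℤ_13 : v_13(x) = 0}. Here v_13(57/169) = v_13(num) − v_13(den) = -2; compare against these criteria.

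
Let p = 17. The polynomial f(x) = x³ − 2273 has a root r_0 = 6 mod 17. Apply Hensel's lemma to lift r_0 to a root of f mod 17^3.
r_2 = 975 (mod 4913)

Hensel: r_{i+1} = r_i − f(r_i)/f′(r_i) mod 17^{i+2}, where f′(x) = 3x². Iterate:
  r_0 = 6 (mod 17)
  r_1 = 108 (mod 289)
  r_2 = 975 (mod 4913)
Final: r = 975 with f(r) ≡ 0 mod 17^3.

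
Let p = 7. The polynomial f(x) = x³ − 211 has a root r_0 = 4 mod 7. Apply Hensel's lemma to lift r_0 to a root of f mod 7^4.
r_3 = 2258 (mod 2401)

Hensel: r_{i+1} = r_i − f(r_i)/f′(r_i) mod 7^{i+2}, where f′(x) = 3x². Iterate:
  r_0 = 4 (mod 7)
  r_1 = 4 (mod 49)
  r_2 = 200 (mod 343)
  r_3 = 2258 (mod 2401)
Final: r = 2258 with f(r) ≡ 0 mod 7^4.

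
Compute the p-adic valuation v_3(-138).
v_3(-138) = 1

v_3(n) is the largest exponent k such that 3^k divides n. Factor out: -138 = -3^1 · 46. (Sign doesn't affect v_p.) So v_3(-138) = 1.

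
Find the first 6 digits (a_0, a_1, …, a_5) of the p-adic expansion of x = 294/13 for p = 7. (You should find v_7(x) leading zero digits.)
(a_0, …, a_5) = (0, 0, 1, 1, 2, 4)

v_7(294/13) = 2, so a_0 = ... = a_1 = 0. Factor out: x = 7^2 · u with u = 6/13 a unit in ℤ_7. Expand u iteratively via a_{v+i} = u_i mod 7, u_{i+1} = (u_i − a_{v+i})/7:
  u_0 = 6/13;  a_2 = 1;  u_1 = (u_0 − 1)/7 = -1/13
  u_1 = -1/13;  a_3 = 1;  u_2 = (u_1 − 1)/7 = -2/13
  u_2 = -2/13;  a_4 = 2;  u_3 = (u_2 − 2)/7 = -4/13
  u_3 = -4/13;  a_5 = 4;  u_4 = (u_3 − 4)/7 = -8/13
Digits: (0, 0, 1, 1, 2, 4).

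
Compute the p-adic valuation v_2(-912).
v_2(-912) = 4

v_2(n) is the largest exponent k such that 2^k divides n. Factor out: -912 = -2^4 · 57. (Sign doesn't affect v_p.) So v_2(-912) = 4.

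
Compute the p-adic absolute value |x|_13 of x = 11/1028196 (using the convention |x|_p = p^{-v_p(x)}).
|11/1028196|_13 = 28561

Step 1 — compute v_13(x) by factoring powers of 13 out of the numerator and denominator: v_13(11/1028196) = -4. Step 2 — apply |x|_p = p^{-v_p(x)} = 13^{4} = 28561.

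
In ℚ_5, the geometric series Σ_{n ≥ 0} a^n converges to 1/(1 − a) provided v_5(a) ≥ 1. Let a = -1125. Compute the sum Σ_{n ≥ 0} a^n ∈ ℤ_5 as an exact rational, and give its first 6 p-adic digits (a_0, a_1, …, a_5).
Σ a^n = 1/(1 − a) = 1/1126;  first 6 digits = (1, 0, 0, 1, 3, 4)

v_5(a) = 3 ≥ 1, so the series converges in ℤ_5 to 1/(1 − a) = 1/(1 − (-1125)) = 1/1126. Expand this rational in ℤ_5: compute digits iteratively via d_i = x_i mod 5, x_{i+1} = (x_i − d_i)/5. The first 6 digits are (1, 0, 0, 1, 3, 4).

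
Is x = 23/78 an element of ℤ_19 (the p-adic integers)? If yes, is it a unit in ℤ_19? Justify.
x ∈ ℤ_19^× (unit); v_19(x) = 0

ℤ_19 = {x ∈ ℚ_19 : v_19(x) ≥ 0} and ℤ_19^× = {x ∈ ℤ_19 : v_19(x) = 0}. Here v_19(23/78) = v_19(num) − v_19(den) = 0; compare against these criteria.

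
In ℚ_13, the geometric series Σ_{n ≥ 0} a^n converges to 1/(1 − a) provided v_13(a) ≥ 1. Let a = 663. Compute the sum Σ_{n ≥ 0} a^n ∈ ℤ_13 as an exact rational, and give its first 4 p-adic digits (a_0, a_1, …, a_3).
Σ a^n = 1/(1 − a) = -1/662;  first 4 digits = (1, 12, 4, 4)

v_13(a) = 1 ≥ 1, so the series converges in ℤ_13 to 1/(1 − a) = 1/(1 − 663) = -1/662. Expand this rational in ℤ_13: compute digits iteratively via d_i = x_i mod 13, x_{i+1} = (x_i − d_i)/13. The first 4 digits are (1, 12, 4, 4).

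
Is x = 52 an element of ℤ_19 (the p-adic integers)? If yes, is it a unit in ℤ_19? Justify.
x ∈ ℤ_19^× (unit); v_19(x) = 0

ℤ_19 = {x ∈ ℚ_19 : v_19(x) ≥ 0} and ℤ_19^× = {x ∈ ℤ_19 : v_19(x) = 0}. Here v_19(52) = v_19(num) − v_19(den) = 0; compare against these criteria.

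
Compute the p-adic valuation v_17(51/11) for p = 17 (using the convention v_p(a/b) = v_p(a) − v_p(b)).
v_17(51/11) = 1

Factor powers of 17 from the numerator and denominator of the reduced fraction: 51 = 17^1 · 3 and 11 = 17^0 · 11. Apply v_p(a/b) = v_p(a) − v_p(b): v_17(51/11) = 1 − 0 = 1.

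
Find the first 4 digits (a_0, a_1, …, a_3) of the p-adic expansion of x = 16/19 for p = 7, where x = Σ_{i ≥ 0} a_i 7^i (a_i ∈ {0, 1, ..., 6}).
(a_0, …, a_3) = (6, 0, 1, 5)

v_7(16/19) = 0 (numerator and denominator both coprime to 7), so x ∈ ℤ_7^×. Compute digits iteratively via a_i = x_i mod 7, x_{i+1} = (x_i − a_i)/7, with x_0 = x:
  x_0 = 16/19;  a_0 = 6;  x_1 = (x_0 − 6)/7 = -14/19
  x_1 = -14/19;  a_1 = 0;  x_2 = (x_1 − 0)/7 = -2/19
  x_2 = -2/19;  a_2 = 1;  x_3 = (x_2 − 1)/7 = -3/19
  x_3 = -3/19;  a_3 = 5;  x_4 = (x_3 − 5)/7 = -14/19
Digits: (6, 0, 1, 5).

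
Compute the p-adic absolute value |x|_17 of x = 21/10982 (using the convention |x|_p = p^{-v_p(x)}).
|21/10982|_17 = 289

Step 1 — compute v_17(x) by factoring powers of 17 out of the numerator and denominator: v_17(21/10982) = -2. Step 2 — apply |x|_p = p^{-v_p(x)} = 17^{2} = 289.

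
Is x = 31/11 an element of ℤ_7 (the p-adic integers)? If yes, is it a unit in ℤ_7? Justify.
x ∈ ℤ_7^× (unit); v_7(x) = 0

ℤ_7 = {x ∈ ℚ_7 : v_7(x) ≥ 0} and ℤ_7^× = {x ∈ ℤ_7 : v_7(x) = 0}. Here v_7(31/11) = v_7(num) − v_7(den) = 0; compare against these criteria.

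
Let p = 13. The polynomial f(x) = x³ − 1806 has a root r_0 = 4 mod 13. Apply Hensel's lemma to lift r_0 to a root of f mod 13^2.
r_1 = 160 (mod 169)

Hensel: r_{i+1} = r_i − f(r_i)/f′(r_i) mod 13^{i+2}, where f′(x) = 3x². Iterate:
  r_0 = 4 (mod 13)
  r_1 = 160 (mod 169)
Final: r = 160 with f(r) ≡ 0 mod 13^2.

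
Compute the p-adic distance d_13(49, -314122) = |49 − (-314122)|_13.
d_13(49, -314122) = 1/28561

Step 1 — x − y = 49 − (-314122) = 314171. Step 2 — v_13(314171) = 4 (factor: 314171 = (13^4 · 11); the sign does not affect v_p). Step 3 — |x − y|_13 = 13^{-4} = 1/28561.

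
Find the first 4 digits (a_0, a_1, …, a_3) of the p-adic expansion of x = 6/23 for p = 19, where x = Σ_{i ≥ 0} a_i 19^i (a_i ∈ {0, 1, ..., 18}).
(a_0, …, a_3) = (11, 11, 6, 17)

v_19(6/23) = 0 (numerator and denominator both coprime to 19), so x ∈ ℤ_19^×. Compute digits iteratively via a_i = x_i mod 19, x_{i+1} = (x_i − a_i)/19, with x_0 = x:
  x_0 = 6/23;  a_0 = 11;  x_1 = (x_0 − 11)/19 = -13/23
  x_1 = -13/23;  a_1 = 11;  x_2 = (x_1 − 11)/19 = -14/23
  x_2 = -14/23;  a_2 = 6;  x_3 = (x_2 − 6)/19 = -8/23
  x_3 = -8/23;  a_3 = 17;  x_4 = (x_3 − 17)/19 = -21/23
Digits: (11, 11, 6, 17).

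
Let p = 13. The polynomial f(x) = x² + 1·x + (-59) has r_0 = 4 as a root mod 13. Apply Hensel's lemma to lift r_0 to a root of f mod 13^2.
r_1 = 121 (mod 169)

Hensel: r_{i+1} = r_i − f(r_i)·(f′(r_i))^{-1} mod 13^{i+2}, f′(x) = 2x + 1. Iterate:
  r_0 = 4 (mod 13)
  r_1 = 121 (mod 169)
Final: r = 121 satisfies f(r) ≡ 0 mod 13^2.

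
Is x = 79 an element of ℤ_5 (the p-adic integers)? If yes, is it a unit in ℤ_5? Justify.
x ∈ ℤ_5^× (unit); v_5(x) = 0

ℤ_5 = {x ∈ ℚ_5 : v_5(x) ≥ 0} and ℤ_5^× = {x ∈ ℤ_5 : v_5(x) = 0}. Here v_5(79) = v_5(num) − v_5(den) = 0; compare against these criteria.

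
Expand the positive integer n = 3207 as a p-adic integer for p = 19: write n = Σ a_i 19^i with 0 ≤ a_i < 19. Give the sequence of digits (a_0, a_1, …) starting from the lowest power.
(a_0, a_1, …) = (15, 16, 8)

Repeated division by 19 gives the digits low-to-high: 3207 = 15 + 16·19^1 + 8·19^2. Digit sequence: (15, 16, 8).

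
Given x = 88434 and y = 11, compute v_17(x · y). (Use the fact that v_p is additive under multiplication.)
v_17(972774) = 3

v_p(x) = 3 (factor: 88434 = 17^3 · 18); v_p(y) = 0 (factor: 11 = 17^0 · 11). Additivity: v_p(xy) = v_p(x) + v_p(y) = 3 + 0 = 3. (Direct check: xy = 972774 = 17^3 · (198).)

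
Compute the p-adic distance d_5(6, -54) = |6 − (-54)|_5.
d_5(6, -54) = 1/5

Step 1 — x − y = 6 − (-54) = 60. Step 2 — v_5(60) = 1 (factor: 60 = (5^1 · 12); the sign does not affect v_p). Step 3 — |x − y|_5 = 5^{-1} = 1/5.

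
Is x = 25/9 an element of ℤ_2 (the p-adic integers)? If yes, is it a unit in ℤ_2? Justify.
x ∈ ℤ_2^× (unit); v_2(x) = 0

ℤ_2 = {x ∈ ℚ_2 : v_2(x) ≥ 0} and ℤ_2^× = {x ∈ ℤ_2 : v_2(x) = 0}. Here v_2(25/9) = v_2(num) − v_2(den) = 0; compare against these criteria.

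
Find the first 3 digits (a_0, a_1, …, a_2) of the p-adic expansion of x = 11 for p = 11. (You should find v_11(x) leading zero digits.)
(a_0, …, a_2) = (0, 1, 0)

v_11(11) = 1, so a_0 = ... = a_0 = 0. Factor out: x = 11^1 · u with u = 1 a unit in ℤ_11. Expand u iteratively via a_{v+i} = u_i mod 11, u_{i+1} = (u_i − a_{v+i})/11:
  u_0 = 1;  a_1 = 1;  u_1 = (u_0 − 1)/11 = 0
  u_1 = 0;  a_2 = 0;  u_2 = (u_1 − 0)/11 = 0
Digits: (0, 1, 0).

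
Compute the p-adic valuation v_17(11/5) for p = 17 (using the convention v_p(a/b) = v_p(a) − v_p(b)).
v_17(11/5) = 0

Factor powers of 17 from the numerator and denominator of the reduced fraction: 11 = 17^0 · 11 and 5 = 17^0 · 5. Apply v_p(a/b) = v_p(a) − v_p(b): v_17(11/5) = 0 − 0 = 0.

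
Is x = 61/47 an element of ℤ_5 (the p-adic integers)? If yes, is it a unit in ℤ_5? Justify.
x ∈ ℤ_5^× (unit); v_5(x) = 0

ℤ_5 = {x ∈ ℚ_5 : v_5(x) ≥ 0} and ℤ_5^× = {x ∈ ℤ_5 : v_5(x) = 0}. Here v_5(61/47) = v_5(num) − v_5(den) = 0; compare against these criteria.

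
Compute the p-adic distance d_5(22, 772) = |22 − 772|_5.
d_5(22, 772) = 1/125

Step 1 — x − y = 22 − 772 = -750. Step 2 — v_5(-750) = 3 (factor: -750 = −(5^3 · 6); the sign does not affect v_p). Step 3 — |x − y|_5 = 5^{-3} = 1/125.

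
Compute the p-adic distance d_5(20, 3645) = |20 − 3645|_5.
d_5(20, 3645) = 1/125

Step 1 — x − y = 20 − 3645 = -3625. Step 2 — v_5(-3625) = 3 (factor: -3625 = −(5^3 · 29); the sign does not affect v_p). Step 3 — |x − y|_5 = 5^{-3} = 1/125.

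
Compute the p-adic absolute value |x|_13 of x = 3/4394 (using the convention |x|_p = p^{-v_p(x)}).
|3/4394|_13 = 2197

Step 1 — compute v_13(x) by factoring powers of 13 out of the numerator and denominator: v_13(3/4394) = -3. Step 2 — apply |x|_p = p^{-v_p(x)} = 13^{3} = 2197.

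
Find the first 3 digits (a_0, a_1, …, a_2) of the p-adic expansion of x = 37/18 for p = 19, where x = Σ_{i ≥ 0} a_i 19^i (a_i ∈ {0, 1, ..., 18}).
(a_0, …, a_2) = (1, 18, 17)

v_19(37/18) = 0 (numerator and denominator both coprime to 19), so x ∈ ℤ_19^×. Compute digits iteratively via a_i = x_i mod 19, x_{i+1} = (x_i − a_i)/19, with x_0 = x:
  x_0 = 37/18;  a_0 = 1;  x_1 = (x_0 − 1)/19 = 1/18
  x_1 = 1/18;  a_1 = 18;  x_2 = (x_1 − 18)/19 = -17/18
  x_2 = -17/18;  a_2 = 17;  x_3 = (x_2 − 17)/19 = -17/18
Digits: (1, 18, 17).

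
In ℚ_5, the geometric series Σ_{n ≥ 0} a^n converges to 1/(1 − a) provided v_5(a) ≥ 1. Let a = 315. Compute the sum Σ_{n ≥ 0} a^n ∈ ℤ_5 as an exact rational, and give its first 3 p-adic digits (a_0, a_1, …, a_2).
Σ a^n = 1/(1 − a) = -1/314;  first 3 digits = (1, 3, 1)

v_5(a) = 1 ≥ 1, so the series converges in ℤ_5 to 1/(1 − a) = 1/(1 − 315) = -1/314. Expand this rational in ℤ_5: compute digits iteratively via d_i = x_i mod 5, x_{i+1} = (x_i − d_i)/5. The first 3 digits are (1, 3, 1).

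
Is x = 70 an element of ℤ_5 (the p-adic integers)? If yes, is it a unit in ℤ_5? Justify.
x ∈ ℤ_5 but not a unit; v_5(x) = 1 > 0

ℤ_5 = {x ∈ ℚ_5 : v_5(x) ≥ 0} and ℤ_5^× = {x ∈ ℤ_5 : v_5(x) = 0}. Here v_5(70) = v_5(num) − v_5(den) = 1; compare against these criteria.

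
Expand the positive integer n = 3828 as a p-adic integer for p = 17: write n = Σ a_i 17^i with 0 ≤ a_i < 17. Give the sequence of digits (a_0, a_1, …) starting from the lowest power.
(a_0, a_1, …) = (3, 4, 13)

Repeated division by 17 gives the digits low-to-high: 3828 = 3 + 4·17^1 + 13·17^2. Digit sequence: (3, 4, 13).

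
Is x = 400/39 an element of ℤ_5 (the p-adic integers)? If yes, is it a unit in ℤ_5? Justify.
x ∈ ℤ_5 but not a unit; v_5(x) = 2 > 0

ℤ_5 = {x ∈ ℚ_5 : v_5(x) ≥ 0} and ℤ_5^× = {x ∈ ℤ_5 : v_5(x) = 0}. Here v_5(400/39) = v_5(num) − v_5(den) = 2; compare against these criteria.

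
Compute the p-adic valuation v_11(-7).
v_11(-7) = 0

v_11(n) is the largest exponent k such that 11^k divides n. Factor out: -7 = -11^0 · 7. (Sign doesn't affect v_p.) So v_11(-7) = 0.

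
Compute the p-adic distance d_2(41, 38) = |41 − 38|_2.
d_2(41, 38) = 1

Step 1 — x − y = 41 − 38 = 3. Step 2 — v_2(3) = 0 (factor: 3 = (2^0 · 3); the sign does not affect v_p). Step 3 — |x − y|_2 = 2^{0} = 1.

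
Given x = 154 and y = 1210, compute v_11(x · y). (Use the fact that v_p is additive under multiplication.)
v_11(186340) = 3

v_p(x) = 1 (factor: 154 = 11^1 · 14); v_p(y) = 2 (factor: 1210 = 11^2 · 10). Additivity: v_p(xy) = v_p(x) + v_p(y) = 1 + 2 = 3. (Direct check: xy = 186340 = 11^3 · (140).)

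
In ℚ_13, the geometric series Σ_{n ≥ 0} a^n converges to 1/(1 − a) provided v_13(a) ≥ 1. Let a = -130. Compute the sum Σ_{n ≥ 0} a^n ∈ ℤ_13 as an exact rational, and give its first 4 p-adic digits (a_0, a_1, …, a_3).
Σ a^n = 1/(1 − a) = 1/131;  first 4 digits = (1, 3, 8, 8)

v_13(a) = 1 ≥ 1, so the series converges in ℤ_13 to 1/(1 − a) = 1/(1 − (-130)) = 1/131. Expand this rational in ℤ_13: compute digits iteratively via d_i = x_i mod 13, x_{i+1} = (x_i − d_i)/13. The first 4 digits are (1, 3, 8, 8).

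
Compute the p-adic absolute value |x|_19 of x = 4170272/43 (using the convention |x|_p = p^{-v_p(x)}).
|4170272/43|_19 = 1/130321

Step 1 — compute v_19(x) by factoring powers of 19 out of the numerator and denominator: v_19(4170272/43) = 4. Step 2 — apply |x|_p = p^{-v_p(x)} = 19^{-4} = 1/130321.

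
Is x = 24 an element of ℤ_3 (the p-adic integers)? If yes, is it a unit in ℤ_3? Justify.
x ∈ ℤ_3 but not a unit; v_3(x) = 1 > 0

ℤ_3 = {x ∈ ℚ_3 : v_3(x) ≥ 0} and ℤ_3^× = {x ∈ ℤ_3 : v_3(x) = 0}. Here v_3(24) = v_3(num) − v_3(den) = 1; compare against these criteria.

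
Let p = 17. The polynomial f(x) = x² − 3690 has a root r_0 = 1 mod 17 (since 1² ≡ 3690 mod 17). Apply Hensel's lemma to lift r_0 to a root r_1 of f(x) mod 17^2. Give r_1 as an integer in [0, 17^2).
r_1 = 256 (mod 289)

Hensel's recurrence: r_{i+1} = r_i − f(r_i)·(f′(r_i))^{-1} mod 17^{i+2}, with f′(x) = 2x. Iterate:
  r_0 = 1 (mod 17)
  r_1 = 256 (mod 289)
Final: r_1 = 256, and one checks f(r_1) ≡ 0 mod 17^2.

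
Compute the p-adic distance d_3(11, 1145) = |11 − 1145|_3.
d_3(11, 1145) = 1/81

Step 1 — x − y = 11 − 1145 = -1134. Step 2 — v_3(-1134) = 4 (factor: -1134 = −(3^4 · 14); the sign does not affect v_p). Step 3 — |x − y|_3 = 3^{-4} = 1/81.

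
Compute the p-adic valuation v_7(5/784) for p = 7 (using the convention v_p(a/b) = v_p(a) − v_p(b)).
v_7(5/784) = -2

Factor powers of 7 from the numerator and denominator of the reduced fraction: 5 = 7^0 · 5 and 784 = 7^2 · 16. Apply v_p(a/b) = v_p(a) − v_p(b): v_7(5/784) = 0 − 2 = -2.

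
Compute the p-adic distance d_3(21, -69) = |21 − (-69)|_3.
d_3(21, -69) = 1/9

Step 1 — x − y = 21 − (-69) = 90. Step 2 — v_3(90) = 2 (factor: 90 = (3^2 · 10); the sign does not affect v_p). Step 3 — |x − y|_3 = 3^{-2} = 1/9.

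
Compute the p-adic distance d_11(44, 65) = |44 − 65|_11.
d_11(44, 65) = 1

Step 1 — x − y = 44 − 65 = -21. Step 2 — v_11(-21) = 0 (factor: -21 = −(11^0 · 21); the sign does not affect v_p). Step 3 — |x − y|_11 = 11^{0} = 1.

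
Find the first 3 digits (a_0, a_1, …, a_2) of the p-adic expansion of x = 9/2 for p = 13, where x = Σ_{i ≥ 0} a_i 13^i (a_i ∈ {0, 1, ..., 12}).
(a_0, …, a_2) = (11, 6, 6)

v_13(9/2) = 0 (numerator and denominator both coprime to 13), so x ∈ ℤ_13^×. Compute digits iteratively via a_i = x_i mod 13, x_{i+1} = (x_i − a_i)/13, with x_0 = x:
  x_0 = 9/2;  a_0 = 11;  x_1 = (x_0 − 11)/13 = -1/2
  x_1 = -1/2;  a_1 = 6;  x_2 = (x_1 − 6)/13 = -1/2
  x_2 = -1/2;  a_2 = 6;  x_3 = (x_2 − 6)/13 = -1/2
Digits: (11, 6, 6).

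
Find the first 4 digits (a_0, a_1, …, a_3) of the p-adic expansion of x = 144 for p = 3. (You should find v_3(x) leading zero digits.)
(a_0, …, a_3) = (0, 0, 1, 2)

v_3(144) = 2, so a_0 = ... = a_1 = 0. Factor out: x = 3^2 · u with u = 16 a unit in ℤ_3. Expand u iteratively via a_{v+i} = u_i mod 3, u_{i+1} = (u_i − a_{v+i})/3:
  u_0 = 16;  a_2 = 1;  u_1 = (u_0 − 1)/3 = 5
  u_1 = 5;  a_3 = 2;  u_2 = (u_1 − 2)/3 = 1
Digits: (0, 0, 1, 2).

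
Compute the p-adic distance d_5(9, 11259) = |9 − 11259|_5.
d_5(9, 11259) = 1/625

Step 1 — x − y = 9 − 11259 = -11250. Step 2 — v_5(-11250) = 4 (factor: -11250 = −(5^4 · 18); the sign does not affect v_p). Step 3 — |x − y|_5 = 5^{-4} = 1/625.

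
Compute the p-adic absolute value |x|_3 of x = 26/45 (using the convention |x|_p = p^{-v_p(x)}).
|26/45|_3 = 9

Step 1 — compute v_3(x) by factoring powers of 3 out of the numerator and denominator: v_3(26/45) = -2. Step 2 — apply |x|_p = p^{-v_p(x)} = 3^{2} = 9.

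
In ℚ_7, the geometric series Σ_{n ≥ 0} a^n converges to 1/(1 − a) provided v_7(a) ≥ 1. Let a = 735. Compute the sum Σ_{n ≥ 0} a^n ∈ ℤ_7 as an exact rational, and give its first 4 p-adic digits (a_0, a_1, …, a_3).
Σ a^n = 1/(1 − a) = -1/734;  first 4 digits = (1, 0, 1, 2)

v_7(a) = 2 ≥ 1, so the series converges in ℤ_7 to 1/(1 − a) = 1/(1 − 735) = -1/734. Expand this rational in ℤ_7: compute digits iteratively via d_i = x_i mod 7, x_{i+1} = (x_i − d_i)/7. The first 4 digits are (1, 0, 1, 2).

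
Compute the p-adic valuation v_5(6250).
v_5(6250) = 5

v_5(n) is the largest exponent k such that 5^k divides n. Factor out: 6250 = 5^5 · 2. (Sign doesn't affect v_p.) So v_5(6250) = 5.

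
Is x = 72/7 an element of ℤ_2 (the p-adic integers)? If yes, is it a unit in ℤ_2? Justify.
x ∈ ℤ_2 but not a unit; v_2(x) = 3 > 0

ℤ_2 = {x ∈ ℚ_2 : v_2(x) ≥ 0} and ℤ_2^× = {x ∈ ℤ_2 : v_2(x) = 0}. Here v_2(72/7) = v_2(num) − v_2(den) = 3; compare against these criteria.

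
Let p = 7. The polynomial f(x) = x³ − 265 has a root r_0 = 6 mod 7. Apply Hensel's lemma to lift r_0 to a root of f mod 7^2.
r_1 = 6 (mod 49)

Hensel: r_{i+1} = r_i − f(r_i)/f′(r_i) mod 7^{i+2}, where f′(x) = 3x². Iterate:
  r_0 = 6 (mod 7)
  r_1 = 6 (mod 49)
Final: r = 6 with f(r) ≡ 0 mod 7^2.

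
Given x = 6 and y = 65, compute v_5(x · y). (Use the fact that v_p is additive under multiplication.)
v_5(390) = 1

v_p(x) = 0 (factor: 6 = 5^0 · 6); v_p(y) = 1 (factor: 65 = 5^1 · 13). Additivity: v_p(xy) = v_p(x) + v_p(y) = 0 + 1 = 1. (Direct check: xy = 390 = 5^1 · (78).)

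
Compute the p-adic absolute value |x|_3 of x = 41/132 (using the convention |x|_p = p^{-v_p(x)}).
|41/132|_3 = 3

Step 1 — compute v_3(x) by factoring powers of 3 out of the numerator and denominator: v_3(41/132) = -1. Step 2 — apply |x|_p = p^{-v_p(x)} = 3^{1} = 3.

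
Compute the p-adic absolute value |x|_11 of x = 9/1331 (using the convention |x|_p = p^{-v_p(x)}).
|9/1331|_11 = 1331

Step 1 — compute v_11(x) by factoring powers of 11 out of the numerator and denominator: v_11(9/1331) = -3. Step 2 — apply |x|_p = p^{-v_p(x)} = 11^{3} = 1331.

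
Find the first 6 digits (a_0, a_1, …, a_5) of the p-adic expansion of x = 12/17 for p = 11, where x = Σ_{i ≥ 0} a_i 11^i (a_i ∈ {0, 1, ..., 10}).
(a_0, …, a_5) = (2, 7, 0, 9, 5, 4)

v_11(12/17) = 0 (numerator and denominator both coprime to 11), so x ∈ ℤ_11^×. Compute digits iteratively via a_i = x_i mod 11, x_{i+1} = (x_i − a_i)/11, with x_0 = x:
  x_0 = 12/17;  a_0 = 2;  x_1 = (x_0 − 2)/11 = -2/17
  x_1 = -2/17;  a_1 = 7;  x_2 = (x_1 − 7)/11 = -11/17
  x_2 = -11/17;  a_2 = 0;  x_3 = (x_2 − 0)/11 = -1/17
  x_3 = -1/17;  a_3 = 9;  x_4 = (x_3 − 9)/11 = -14/17
  x_4 = -14/17;  a_4 = 5;  x_5 = (x_4 − 5)/11 = -9/17
  x_5 = -9/17;  a_5 = 4;  x_6 = (x_5 − 4)/11 = -7/17
Digits: (2, 7, 0, 9, 5, 4).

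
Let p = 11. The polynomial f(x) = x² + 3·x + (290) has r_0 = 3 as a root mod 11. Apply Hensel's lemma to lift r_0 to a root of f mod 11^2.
r_1 = 36 (mod 121)

Hensel: r_{i+1} = r_i − f(r_i)·(f′(r_i))^{-1} mod 11^{i+2}, f′(x) = 2x + 3. Iterate:
  r_0 = 3 (mod 11)
  r_1 = 36 (mod 121)
Final: r = 36 satisfies f(r) ≡ 0 mod 11^2.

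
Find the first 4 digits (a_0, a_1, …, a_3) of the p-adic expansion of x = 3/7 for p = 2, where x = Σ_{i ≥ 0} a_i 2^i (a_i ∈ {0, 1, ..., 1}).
(a_0, …, a_3) = (1, 0, 1, 0)

v_2(3/7) = 0 (numerator and denominator both coprime to 2), so x ∈ ℤ_2^×. Compute digits iteratively via a_i = x_i mod 2, x_{i+1} = (x_i − a_i)/2, with x_0 = x:
  x_0 = 3/7;  a_0 = 1;  x_1 = (x_0 − 1)/2 = -2/7
  x_1 = -2/7;  a_1 = 0;  x_2 = (x_1 − 0)/2 = -1/7
  x_2 = -1/7;  a_2 = 1;  x_3 = (x_2 − 1)/2 = -4/7
  x_3 = -4/7;  a_3 = 0;  x_4 = (x_3 − 0)/2 = -2/7
Digits: (1, 0, 1, 0).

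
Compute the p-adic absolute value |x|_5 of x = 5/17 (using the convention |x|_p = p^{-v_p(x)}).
|5/17|_5 = 1/5

Step 1 — compute v_5(x) by factoring powers of 5 out of the numerator and denominator: v_5(5/17) = 1. Step 2 — apply |x|_p = p^{-v_p(x)} = 5^{-1} = 1/5.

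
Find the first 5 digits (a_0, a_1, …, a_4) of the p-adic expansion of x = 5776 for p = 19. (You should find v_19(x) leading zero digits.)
(a_0, …, a_4) = (0, 0, 16, 0, 0)

v_19(5776) = 2, so a_0 = ... = a_1 = 0. Factor out: x = 19^2 · u with u = 16 a unit in ℤ_19. Expand u iteratively via a_{v+i} = u_i mod 19, u_{i+1} = (u_i − a_{v+i})/19:
  u_0 = 16;  a_2 = 16;  u_1 = (u_0 − 16)/19 = 0
  u_1 = 0;  a_3 = 0;  u_2 = (u_1 − 0)/19 = 0
  u_2 = 0;  a_4 = 0;  u_3 = (u_2 − 0)/19 = 0
Digits: (0, 0, 16, 0, 0).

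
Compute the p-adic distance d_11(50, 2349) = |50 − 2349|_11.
d_11(50, 2349) = 1/121

Step 1 — x − y = 50 − 2349 = -2299. Step 2 — v_11(-2299) = 2 (factor: -2299 = −(11^2 · 19); the sign does not affect v_p). Step 3 — |x − y|_11 = 11^{-2} = 1/121.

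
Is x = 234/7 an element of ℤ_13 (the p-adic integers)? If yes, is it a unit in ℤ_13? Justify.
x ∈ ℤ_13 but not a unit; v_13(x) = 1 > 0

ℤ_13 = {x ∈ ℚ_13 : v_13(x) ≥ 0} and ℤ_13^× = {x ∈ ℤ_13 : v_13(x) = 0}. Here v_13(234/7) = v_13(num) − v_13(den) = 1; compare against these criteria.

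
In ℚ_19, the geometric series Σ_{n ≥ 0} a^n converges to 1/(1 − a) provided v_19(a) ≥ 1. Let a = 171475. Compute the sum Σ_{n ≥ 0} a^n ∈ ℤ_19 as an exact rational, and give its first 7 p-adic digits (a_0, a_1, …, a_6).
Σ a^n = 1/(1 − a) = -1/171474;  first 7 digits = (1, 0, 0, 6, 1, 0, 17)

v_19(a) = 3 ≥ 1, so the series converges in ℤ_19 to 1/(1 − a) = 1/(1 − 171475) = -1/171474. Expand this rational in ℤ_19: compute digits iteratively via d_i = x_i mod 19, x_{i+1} = (x_i − d_i)/19. The first 7 digits are (1, 0, 0, 6, 1, 0, 17).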